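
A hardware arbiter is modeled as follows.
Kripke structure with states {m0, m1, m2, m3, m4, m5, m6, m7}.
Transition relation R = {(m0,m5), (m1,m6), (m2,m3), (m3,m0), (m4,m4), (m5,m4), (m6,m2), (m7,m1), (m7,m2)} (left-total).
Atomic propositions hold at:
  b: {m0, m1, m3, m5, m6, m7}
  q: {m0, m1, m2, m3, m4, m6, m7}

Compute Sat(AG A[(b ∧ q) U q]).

Sat(b ∧ q) = {m0, m1, m3, m6, m7}
A[(b ∧ q) U q]: least fixpoint, start Z0 = Sat(q) = {m0, m1, m2, m3, m4, m6, m7}, add states in Sat(b ∧ q) with every successor in Z. Already a fixed point.
Sat(A[(b ∧ q) U q]) = {m0, m1, m2, m3, m4, m6, m7}
AG A[(b ∧ q) U q]: greatest fixpoint, start Z0 = {m0, m1, m2, m3, m4, m6, m7}, keep only states in Sat with every successor in Z. Z1 = {m1, m2, m3, m4, m6, m7}; Z2 = {m1, m2, m4, m6, m7}; Z3 = {m1, m4, m6, m7}; Z4 = {m1, m4}; Z5 = {m4}; fixed.
Sat(AG A[(b ∧ q) U q]) = {m4}

{m4}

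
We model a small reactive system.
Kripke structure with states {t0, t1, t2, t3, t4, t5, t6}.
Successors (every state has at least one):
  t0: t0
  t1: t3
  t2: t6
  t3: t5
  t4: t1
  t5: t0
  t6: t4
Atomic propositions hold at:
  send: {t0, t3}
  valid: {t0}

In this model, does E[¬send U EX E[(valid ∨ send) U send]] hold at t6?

Yes

Sat(¬send) = {t1, t2, t4, t5, t6}
Sat(valid ∨ send) = {t0, t3}
E[(valid ∨ send) U send]: least fixpoint, start Z0 = Sat(send) = {t0, t3}, add states in Sat(valid ∨ send) with some successor in Z. Already a fixed point.
Sat(E[(valid ∨ send) U send]) = {t0, t3}
Sat(EX E[(valid ∨ send) U send]) = {s : some successor in {t0, t3}} = {t0, t1, t5}
E[¬send U EX E[(valid ∨ send) U send]]: least fixpoint, start Z0 = Sat(EX E[(valid ∨ send) U send]) = {t0, t1, t5}, add states in Sat(¬send) with some successor in Z. Z1 = {t0, t1, t4, t5}; Z2 = {t0, t1, t4, t5, t6}; Z3 = {t0, t1, t2, t4, t5, t6}; fixed.
Sat(E[¬send U EX E[(valid ∨ send) U send]]) = {t0, t1, t2, t4, t5, t6}
t6 ∈ Sat(E[¬send U EX E[(valid ∨ send) U send]]) = {t0, t1, t2, t4, t5, t6}, so the formula holds at t6.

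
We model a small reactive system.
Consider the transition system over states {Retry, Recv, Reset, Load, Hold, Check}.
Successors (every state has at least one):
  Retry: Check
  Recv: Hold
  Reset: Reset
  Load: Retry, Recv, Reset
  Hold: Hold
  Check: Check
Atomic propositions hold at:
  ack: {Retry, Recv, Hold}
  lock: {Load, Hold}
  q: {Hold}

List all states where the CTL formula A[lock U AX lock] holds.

{Recv, Hold}

Sat(AX lock) = {s : every successor in {Load, Hold}} = {Recv, Hold}
A[lock U AX lock]: least fixpoint, start Z0 = Sat(AX lock) = {Recv, Hold}, add states in Sat(lock) with every successor in Z. Already a fixed point.
Sat(A[lock U AX lock]) = {Recv, Hold}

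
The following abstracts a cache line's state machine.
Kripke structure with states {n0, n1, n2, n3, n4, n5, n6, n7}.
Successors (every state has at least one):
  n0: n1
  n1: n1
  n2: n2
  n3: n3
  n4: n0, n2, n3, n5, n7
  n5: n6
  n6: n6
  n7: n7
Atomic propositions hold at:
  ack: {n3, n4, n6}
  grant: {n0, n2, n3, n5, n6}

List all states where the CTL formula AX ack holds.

{n3, n5, n6}

Sat(AX ack) = {s : every successor in {n3, n4, n6}} = {n3, n5, n6}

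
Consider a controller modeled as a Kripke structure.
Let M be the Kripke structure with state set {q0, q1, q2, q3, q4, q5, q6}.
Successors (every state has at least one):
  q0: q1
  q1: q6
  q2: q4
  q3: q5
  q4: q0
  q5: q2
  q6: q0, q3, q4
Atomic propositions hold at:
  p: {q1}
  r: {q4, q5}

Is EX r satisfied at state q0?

Sat(EX r) = {s : some successor in {q4, q5}} = {q2, q3, q6}
q0 ∉ Sat(EX r) = {q2, q3, q6}, so the formula does not hold at q0.

No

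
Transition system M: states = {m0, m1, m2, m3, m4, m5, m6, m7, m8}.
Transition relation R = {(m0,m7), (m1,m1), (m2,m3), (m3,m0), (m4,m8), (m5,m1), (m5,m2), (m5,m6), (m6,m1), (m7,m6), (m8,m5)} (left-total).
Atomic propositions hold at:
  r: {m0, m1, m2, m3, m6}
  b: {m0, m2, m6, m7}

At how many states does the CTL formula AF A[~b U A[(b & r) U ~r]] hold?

Sat(~b) = {m1, m3, m4, m5, m8}
Sat(b & r) = {m0, m2, m6}
Sat(~r) = {m4, m5, m7, m8}
A[(b & r) U ~r]: least fixpoint, start Z0 = Sat(~r) = {m4, m5, m7, m8}, add states in Sat(b & r) with every successor in Z. Z1 = {m0, m4, m5, m7, m8}; fixed.
Sat(A[(b & r) U ~r]) = {m0, m4, m5, m7, m8}
A[~b U A[(b & r) U ~r]]: least fixpoint, start Z0 = Sat(A[(b & r) U ~r]) = {m0, m4, m5, m7, m8}, add states in Sat(~b) with every successor in Z. Z1 = {m0, m3, m4, m5, m7, m8}; fixed.
Sat(A[~b U A[(b & r) U ~r]]) = {m0, m3, m4, m5, m7, m8}
AF A[~b U A[(b & r) U ~r]]: least fixpoint, start Z0 = {m0, m3, m4, m5, m7, m8}, add states with every successor in Z. Z1 = {m0, m2, m3, m4, m5, m7, m8}; fixed.
Sat(AF A[~b U A[(b & r) U ~r]]) = {m0, m2, m3, m4, m5, m7, m8}
|Sat(AF A[~b U A[(b & r) U ~r]])| = |{m0, m2, m3, m4, m5, m7, m8}| = 7.

7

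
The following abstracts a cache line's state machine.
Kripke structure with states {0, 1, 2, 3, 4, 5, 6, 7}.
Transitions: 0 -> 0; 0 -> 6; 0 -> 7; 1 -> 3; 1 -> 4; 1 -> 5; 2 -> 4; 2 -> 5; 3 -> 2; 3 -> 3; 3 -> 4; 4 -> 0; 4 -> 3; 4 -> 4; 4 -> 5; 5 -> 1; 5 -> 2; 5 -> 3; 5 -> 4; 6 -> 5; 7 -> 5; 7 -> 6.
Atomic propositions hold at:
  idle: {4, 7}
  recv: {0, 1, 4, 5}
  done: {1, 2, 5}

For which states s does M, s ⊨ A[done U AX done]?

Sat(AX done) = {s : every successor in {1, 2, 5}} = {6}
A[done U AX done]: least fixpoint, start Z0 = Sat(AX done) = {6}, add states in Sat(done) with every successor in Z. Already a fixed point.
Sat(A[done U AX done]) = {6}

{6}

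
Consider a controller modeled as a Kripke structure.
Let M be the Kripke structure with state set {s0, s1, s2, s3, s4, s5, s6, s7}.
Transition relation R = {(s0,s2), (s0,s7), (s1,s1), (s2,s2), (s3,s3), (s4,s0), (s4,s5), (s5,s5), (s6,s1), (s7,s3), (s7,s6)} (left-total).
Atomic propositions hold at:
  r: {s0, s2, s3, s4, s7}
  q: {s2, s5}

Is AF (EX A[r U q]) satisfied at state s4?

Yes

A[r U q]: least fixpoint, start Z0 = Sat(q) = {s2, s5}, add states in Sat(r) with every successor in Z. Already a fixed point.
Sat(A[r U q]) = {s2, s5}
Sat(EX A[r U q]) = {s : some successor in {s2, s5}} = {s0, s2, s4, s5}
AF (EX A[r U q]): least fixpoint, start Z0 = {s0, s2, s4, s5}, add states with every successor in Z. Already a fixed point.
Sat(AF (EX A[r U q])) = {s0, s2, s4, s5}
s4 ∈ Sat(AF (EX A[r U q])) = {s0, s2, s4, s5}, so the formula holds at s4.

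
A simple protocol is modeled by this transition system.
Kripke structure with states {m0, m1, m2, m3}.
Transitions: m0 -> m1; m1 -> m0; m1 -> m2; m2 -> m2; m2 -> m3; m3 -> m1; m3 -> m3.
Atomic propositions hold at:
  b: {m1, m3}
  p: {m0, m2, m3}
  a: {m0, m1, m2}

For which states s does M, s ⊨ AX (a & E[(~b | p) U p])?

Sat(~b) = {m0, m2}
Sat(~b | p) = {m0, m2, m3}
E[(~b | p) U p]: least fixpoint, start Z0 = Sat(p) = {m0, m2, m3}, add states in Sat(~b | p) with some successor in Z. Already a fixed point.
Sat(E[(~b | p) U p]) = {m0, m2, m3}
Sat(a & E[(~b | p) U p]) = {m0, m2}
Sat(AX (a & E[(~b | p) U p])) = {s : every successor in {m0, m2}} = {m1}

{m1}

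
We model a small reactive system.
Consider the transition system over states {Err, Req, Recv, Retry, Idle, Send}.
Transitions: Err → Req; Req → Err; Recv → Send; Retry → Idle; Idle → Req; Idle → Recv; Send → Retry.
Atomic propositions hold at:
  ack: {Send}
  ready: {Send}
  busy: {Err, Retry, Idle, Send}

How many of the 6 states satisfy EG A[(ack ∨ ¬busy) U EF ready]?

4

Sat(¬busy) = {Req, Recv}
Sat(ack ∨ ¬busy) = {Req, Recv, Send}
EF ready: least fixpoint, start Z0 = {Send}, add states with some successor in Z. Z1 = {Recv, Send}; Z2 = {Recv, Idle, Send}; Z3 = {Recv, Retry, Idle, Send}; fixed.
Sat(EF ready) = {Recv, Retry, Idle, Send}
A[(ack ∨ ¬busy) U EF ready]: least fixpoint, start Z0 = Sat(EF ready) = {Recv, Retry, Idle, Send}, add states in Sat(ack ∨ ¬busy) with every successor in Z. Already a fixed point.
Sat(A[(ack ∨ ¬busy) U EF ready]) = {Recv, Retry, Idle, Send}
EG A[(ack ∨ ¬busy) U EF ready]: greatest fixpoint, start Z0 = {Recv, Retry, Idle, Send}, keep only states in Sat with some successor in Z. Already a fixed point.
Sat(EG A[(ack ∨ ¬busy) U EF ready]) = {Recv, Retry, Idle, Send}
|Sat(EG A[(ack ∨ ¬busy) U EF ready])| = |{Recv, Retry, Idle, Send}| = 4.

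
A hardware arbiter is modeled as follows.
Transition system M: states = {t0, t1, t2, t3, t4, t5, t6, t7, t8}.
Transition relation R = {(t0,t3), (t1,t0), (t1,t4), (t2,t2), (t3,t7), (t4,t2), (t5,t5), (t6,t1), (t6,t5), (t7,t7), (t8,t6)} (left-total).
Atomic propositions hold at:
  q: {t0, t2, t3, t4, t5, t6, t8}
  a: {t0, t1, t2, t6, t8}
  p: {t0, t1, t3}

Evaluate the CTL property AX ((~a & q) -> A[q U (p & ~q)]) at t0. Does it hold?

Sat(~a) = {t3, t4, t5, t7}
Sat(~a & q) = {t3, t4, t5}
Sat(~q) = {t1, t7}
Sat(p & ~q) = {t1}
A[q U (p & ~q)]: least fixpoint, start Z0 = Sat((p & ~q)) = {t1}, add states in Sat(q) with every successor in Z. Already a fixed point.
Sat(A[q U (p & ~q)]) = {t1}
Sat((~a & q) -> A[q U (p & ~q)]) = {t0, t1, t2, t6, t7, t8}
Sat(AX ((~a & q) -> A[q U (p & ~q)])) = {s : every successor in {t0, t1, t2, t6, t7, t8}} = {t2, t3, t4, t7, t8}
t0 ∉ Sat(AX ((~a & q) -> A[q U (p & ~q)])) = {t2, t3, t4, t7, t8}, so the formula does not hold at t0.

No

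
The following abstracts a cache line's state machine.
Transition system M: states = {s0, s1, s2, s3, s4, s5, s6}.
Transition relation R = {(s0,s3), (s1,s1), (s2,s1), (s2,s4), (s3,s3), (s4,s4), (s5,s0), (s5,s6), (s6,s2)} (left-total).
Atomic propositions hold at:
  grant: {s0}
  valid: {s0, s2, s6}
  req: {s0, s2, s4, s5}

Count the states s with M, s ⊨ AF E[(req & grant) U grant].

Sat(req & grant) = {s0}
E[(req & grant) U grant]: least fixpoint, start Z0 = Sat(grant) = {s0}, add states in Sat(req & grant) with some successor in Z. Already a fixed point.
Sat(E[(req & grant) U grant]) = {s0}
AF E[(req & grant) U grant]: least fixpoint, start Z0 = {s0}, add states with every successor in Z. Already a fixed point.
Sat(AF E[(req & grant) U grant]) = {s0}
|Sat(AF E[(req & grant) U grant])| = |{s0}| = 1.

1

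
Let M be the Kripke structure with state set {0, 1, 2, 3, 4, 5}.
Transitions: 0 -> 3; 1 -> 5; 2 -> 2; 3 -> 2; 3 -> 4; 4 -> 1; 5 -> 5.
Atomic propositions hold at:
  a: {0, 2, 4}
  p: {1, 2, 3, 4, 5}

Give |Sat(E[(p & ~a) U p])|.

Sat(~a) = {1, 3, 5}
Sat(p & ~a) = {1, 3, 5}
E[(p & ~a) U p]: least fixpoint, start Z0 = Sat(p) = {1, 2, 3, 4, 5}, add states in Sat(p & ~a) with some successor in Z. Already a fixed point.
Sat(E[(p & ~a) U p]) = {1, 2, 3, 4, 5}
|Sat(E[(p & ~a) U p])| = |{1, 2, 3, 4, 5}| = 5.

5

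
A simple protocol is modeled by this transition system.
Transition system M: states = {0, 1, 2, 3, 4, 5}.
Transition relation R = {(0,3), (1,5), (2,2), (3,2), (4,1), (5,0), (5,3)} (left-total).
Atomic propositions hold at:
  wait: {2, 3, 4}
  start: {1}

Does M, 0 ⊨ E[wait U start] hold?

No

E[wait U start]: least fixpoint, start Z0 = Sat(start) = {1}, add states in Sat(wait) with some successor in Z. Z1 = {1, 4}; fixed.
Sat(E[wait U start]) = {1, 4}
0 ∉ Sat(E[wait U start]) = {1, 4}, so the formula does not hold at 0.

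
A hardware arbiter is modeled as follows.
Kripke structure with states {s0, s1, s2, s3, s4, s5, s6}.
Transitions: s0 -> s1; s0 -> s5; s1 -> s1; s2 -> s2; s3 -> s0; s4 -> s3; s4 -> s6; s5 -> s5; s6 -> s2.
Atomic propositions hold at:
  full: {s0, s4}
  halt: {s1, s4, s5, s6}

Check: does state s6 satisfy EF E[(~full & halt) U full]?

No

Sat(~full) = {s1, s2, s3, s5, s6}
Sat(~full & halt) = {s1, s5, s6}
E[(~full & halt) U full]: least fixpoint, start Z0 = Sat(full) = {s0, s4}, add states in Sat(~full & halt) with some successor in Z. Already a fixed point.
Sat(E[(~full & halt) U full]) = {s0, s4}
EF E[(~full & halt) U full]: least fixpoint, start Z0 = {s0, s4}, add states with some successor in Z. Z1 = {s0, s3, s4}; fixed.
Sat(EF E[(~full & halt) U full]) = {s0, s3, s4}
s6 ∉ Sat(EF E[(~full & halt) U full]) = {s0, s3, s4}, so the formula does not hold at s6.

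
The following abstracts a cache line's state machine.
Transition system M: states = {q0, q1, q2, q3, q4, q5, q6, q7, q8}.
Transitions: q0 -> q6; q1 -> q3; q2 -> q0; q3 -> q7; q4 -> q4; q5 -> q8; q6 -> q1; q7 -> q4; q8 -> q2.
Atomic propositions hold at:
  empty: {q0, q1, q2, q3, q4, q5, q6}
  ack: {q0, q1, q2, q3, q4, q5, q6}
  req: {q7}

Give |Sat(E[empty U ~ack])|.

Sat(~ack) = {q7, q8}
E[empty U ~ack]: least fixpoint, start Z0 = Sat(~ack) = {q7, q8}, add states in Sat(empty) with some successor in Z. Z1 = {q3, q5, q7, q8}; Z2 = {q1, q3, q5, q7, q8}; Z3 = {q1, q3, q5, q6, q7, q8}; Z4 = {q0, q1, q3, q5, q6, q7, q8}; Z5 = {q0, q1, q2, q3, q5, q6, q7, q8}; fixed.
Sat(E[empty U ~ack]) = {q0, q1, q2, q3, q5, q6, q7, q8}
|Sat(E[empty U ~ack])| = |{q0, q1, q2, q3, q5, q6, q7, q8}| = 8.

8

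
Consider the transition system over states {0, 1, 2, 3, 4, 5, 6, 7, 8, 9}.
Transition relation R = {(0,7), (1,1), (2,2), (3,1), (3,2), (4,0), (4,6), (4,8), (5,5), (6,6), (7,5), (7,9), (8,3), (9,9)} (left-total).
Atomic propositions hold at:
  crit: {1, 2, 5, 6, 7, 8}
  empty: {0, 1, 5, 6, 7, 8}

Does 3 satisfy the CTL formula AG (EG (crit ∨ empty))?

Sat(crit ∨ empty) = {0, 1, 2, 5, 6, 7, 8}
EG (crit ∨ empty): greatest fixpoint, start Z0 = {0, 1, 2, 5, 6, 7, 8}, keep only states in Sat with some successor in Z. Z1 = {0, 1, 2, 5, 6, 7}; fixed.
Sat(EG (crit ∨ empty)) = {0, 1, 2, 5, 6, 7}
AG (EG (crit ∨ empty)): greatest fixpoint, start Z0 = {0, 1, 2, 5, 6, 7}, keep only states in Sat with every successor in Z. Z1 = {0, 1, 2, 5, 6}; Z2 = {1, 2, 5, 6}; fixed.
Sat(AG (EG (crit ∨ empty))) = {1, 2, 5, 6}
3 ∉ Sat(AG (EG (crit ∨ empty))) = {1, 2, 5, 6}, so the formula does not hold at 3.

No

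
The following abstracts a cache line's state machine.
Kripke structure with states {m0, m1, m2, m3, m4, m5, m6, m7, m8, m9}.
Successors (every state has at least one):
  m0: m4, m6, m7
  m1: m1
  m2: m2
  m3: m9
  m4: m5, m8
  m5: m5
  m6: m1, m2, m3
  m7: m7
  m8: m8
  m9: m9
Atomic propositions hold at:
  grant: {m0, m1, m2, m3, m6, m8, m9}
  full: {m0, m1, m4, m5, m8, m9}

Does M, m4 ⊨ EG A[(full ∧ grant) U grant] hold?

No

Sat(full ∧ grant) = {m0, m1, m8, m9}
A[(full ∧ grant) U grant]: least fixpoint, start Z0 = Sat(grant) = {m0, m1, m2, m3, m6, m8, m9}, add states in Sat(full ∧ grant) with every successor in Z. Already a fixed point.
Sat(A[(full ∧ grant) U grant]) = {m0, m1, m2, m3, m6, m8, m9}
EG A[(full ∧ grant) U grant]: greatest fixpoint, start Z0 = {m0, m1, m2, m3, m6, m8, m9}, keep only states in Sat with some successor in Z. Already a fixed point.
Sat(EG A[(full ∧ grant) U grant]) = {m0, m1, m2, m3, m6, m8, m9}
m4 ∉ Sat(EG A[(full ∧ grant) U grant]) = {m0, m1, m2, m3, m6, m8, m9}, so the formula does not hold at m4.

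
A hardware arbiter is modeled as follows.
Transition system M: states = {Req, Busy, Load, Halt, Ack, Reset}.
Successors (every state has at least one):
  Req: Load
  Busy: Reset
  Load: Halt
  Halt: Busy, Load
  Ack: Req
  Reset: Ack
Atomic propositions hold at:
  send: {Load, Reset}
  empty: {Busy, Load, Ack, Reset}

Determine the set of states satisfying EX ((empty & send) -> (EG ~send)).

Sat(empty & send) = {Load, Reset}
Sat(~send) = {Req, Busy, Halt, Ack}
EG ~send: greatest fixpoint, start Z0 = {Req, Busy, Halt, Ack}, keep only states in Sat with some successor in Z. Z1 = {Halt, Ack}; Z2 = ∅; fixed.
Sat(EG ~send) = ∅
Sat((empty & send) -> (EG ~send)) = {Req, Busy, Halt, Ack}
Sat(EX ((empty & send) -> (EG ~send))) = {s : some successor in {Req, Busy, Halt, Ack}} = {Load, Halt, Ack, Reset}

{Load, Halt, Ack, Reset}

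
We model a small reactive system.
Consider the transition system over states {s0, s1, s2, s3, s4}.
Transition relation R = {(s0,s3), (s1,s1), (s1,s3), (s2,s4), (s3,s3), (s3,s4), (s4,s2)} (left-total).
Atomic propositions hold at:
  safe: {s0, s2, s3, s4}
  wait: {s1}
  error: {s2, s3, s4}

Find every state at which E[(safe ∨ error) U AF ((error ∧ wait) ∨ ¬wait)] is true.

Sat(safe ∨ error) = {s0, s2, s3, s4}
Sat(error ∧ wait) = ∅
Sat(¬wait) = {s0, s2, s3, s4}
Sat((error ∧ wait) ∨ ¬wait) = {s0, s2, s3, s4}
AF ((error ∧ wait) ∨ ¬wait): least fixpoint, start Z0 = {s0, s2, s3, s4}, add states with every successor in Z. Already a fixed point.
Sat(AF ((error ∧ wait) ∨ ¬wait)) = {s0, s2, s3, s4}
E[(safe ∨ error) U AF ((error ∧ wait) ∨ ¬wait)]: least fixpoint, start Z0 = Sat(AF ((error ∧ wait) ∨ ¬wait)) = {s0, s2, s3, s4}, add states in Sat(safe ∨ error) with some successor in Z. Already a fixed point.
Sat(E[(safe ∨ error) U AF ((error ∧ wait) ∨ ¬wait)]) = {s0, s2, s3, s4}

{s0, s2, s3, s4}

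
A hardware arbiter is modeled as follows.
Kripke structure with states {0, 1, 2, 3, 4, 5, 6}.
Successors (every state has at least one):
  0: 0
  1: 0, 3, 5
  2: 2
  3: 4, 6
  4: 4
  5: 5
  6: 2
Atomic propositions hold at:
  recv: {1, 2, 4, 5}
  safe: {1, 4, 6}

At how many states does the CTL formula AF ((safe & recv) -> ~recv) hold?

6

Sat(safe & recv) = {1, 4}
Sat(~recv) = {0, 3, 6}
Sat((safe & recv) -> ~recv) = {0, 2, 3, 5, 6}
AF ((safe & recv) -> ~recv): least fixpoint, start Z0 = {0, 2, 3, 5, 6}, add states with every successor in Z. Z1 = {0, 1, 2, 3, 5, 6}; fixed.
Sat(AF ((safe & recv) -> ~recv)) = {0, 1, 2, 3, 5, 6}
|Sat(AF ((safe & recv) -> ~recv))| = |{0, 1, 2, 3, 5, 6}| = 6.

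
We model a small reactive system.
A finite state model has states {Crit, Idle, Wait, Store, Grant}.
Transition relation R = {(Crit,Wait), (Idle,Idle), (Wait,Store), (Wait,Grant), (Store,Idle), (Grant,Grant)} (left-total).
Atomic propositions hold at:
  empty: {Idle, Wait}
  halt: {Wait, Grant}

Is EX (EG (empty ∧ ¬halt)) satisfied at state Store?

Yes

Sat(¬halt) = {Crit, Idle, Store}
Sat(empty ∧ ¬halt) = {Idle}
EG (empty ∧ ¬halt): greatest fixpoint, start Z0 = {Idle}, keep only states in Sat with some successor in Z. Already a fixed point.
Sat(EG (empty ∧ ¬halt)) = {Idle}
Sat(EX (EG (empty ∧ ¬halt))) = {s : some successor in {Idle}} = {Idle, Store}
Store ∈ Sat(EX (EG (empty ∧ ¬halt))) = {Idle, Store}, so the formula holds at Store.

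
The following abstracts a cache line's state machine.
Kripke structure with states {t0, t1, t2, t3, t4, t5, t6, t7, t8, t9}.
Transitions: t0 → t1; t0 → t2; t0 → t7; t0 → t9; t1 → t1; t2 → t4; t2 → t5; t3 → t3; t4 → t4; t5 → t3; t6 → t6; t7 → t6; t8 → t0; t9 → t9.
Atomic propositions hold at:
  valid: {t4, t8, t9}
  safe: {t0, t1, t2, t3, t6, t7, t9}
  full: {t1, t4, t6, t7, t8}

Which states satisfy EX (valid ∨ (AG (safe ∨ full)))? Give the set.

Sat(safe ∨ full) = {t0, t1, t2, t3, t4, t6, t7, t8, t9}
AG (safe ∨ full): greatest fixpoint, start Z0 = {t0, t1, t2, t3, t4, t6, t7, t8, t9}, keep only states in Sat with every successor in Z. Z1 = {t0, t1, t3, t4, t6, t7, t8, t9}; Z2 = {t1, t3, t4, t6, t7, t8, t9}; Z3 = {t1, t3, t4, t6, t7, t9}; fixed.
Sat(AG (safe ∨ full)) = {t1, t3, t4, t6, t7, t9}
Sat(valid ∨ (AG (safe ∨ full))) = {t1, t3, t4, t6, t7, t8, t9}
Sat(EX (valid ∨ (AG (safe ∨ full)))) = {s : some successor in {t1, t3, t4, t6, t7, t8, t9}} = {t0, t1, t2, t3, t4, t5, t6, t7, t9}

{t0, t1, t2, t3, t4, t5, t6, t7, t9}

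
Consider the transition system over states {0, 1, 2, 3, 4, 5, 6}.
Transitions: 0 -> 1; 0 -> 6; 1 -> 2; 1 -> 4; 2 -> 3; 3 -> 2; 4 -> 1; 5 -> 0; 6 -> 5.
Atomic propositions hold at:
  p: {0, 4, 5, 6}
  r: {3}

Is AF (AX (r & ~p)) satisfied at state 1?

No

Sat(~p) = {1, 2, 3}
Sat(r & ~p) = {3}
Sat(AX (r & ~p)) = {s : every successor in {3}} = {2}
AF (AX (r & ~p)): least fixpoint, start Z0 = {2}, add states with every successor in Z. Z1 = {2, 3}; fixed.
Sat(AF (AX (r & ~p))) = {2, 3}
1 ∉ Sat(AF (AX (r & ~p))) = {2, 3}, so the formula does not hold at 1.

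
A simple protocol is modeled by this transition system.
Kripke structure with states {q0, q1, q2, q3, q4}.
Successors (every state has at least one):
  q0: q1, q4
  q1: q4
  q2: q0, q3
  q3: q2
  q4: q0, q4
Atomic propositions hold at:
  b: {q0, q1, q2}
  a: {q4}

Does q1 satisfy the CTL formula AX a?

Sat(AX a) = {s : every successor in {q4}} = {q1}
q1 ∈ Sat(AX a) = {q1}, so the formula holds at q1.

Yes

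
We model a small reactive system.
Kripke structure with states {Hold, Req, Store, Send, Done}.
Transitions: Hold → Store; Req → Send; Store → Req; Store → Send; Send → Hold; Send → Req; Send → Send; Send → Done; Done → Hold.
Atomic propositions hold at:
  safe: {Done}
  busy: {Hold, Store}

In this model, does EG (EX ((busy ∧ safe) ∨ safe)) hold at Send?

Yes

Sat(busy ∧ safe) = ∅
Sat((busy ∧ safe) ∨ safe) = {Done}
Sat(EX ((busy ∧ safe) ∨ safe)) = {s : some successor in {Done}} = {Send}
EG (EX ((busy ∧ safe) ∨ safe)): greatest fixpoint, start Z0 = {Send}, keep only states in Sat with some successor in Z. Already a fixed point.
Sat(EG (EX ((busy ∧ safe) ∨ safe))) = {Send}
Send ∈ Sat(EG (EX ((busy ∧ safe) ∨ safe))) = {Send}, so the formula holds at Send.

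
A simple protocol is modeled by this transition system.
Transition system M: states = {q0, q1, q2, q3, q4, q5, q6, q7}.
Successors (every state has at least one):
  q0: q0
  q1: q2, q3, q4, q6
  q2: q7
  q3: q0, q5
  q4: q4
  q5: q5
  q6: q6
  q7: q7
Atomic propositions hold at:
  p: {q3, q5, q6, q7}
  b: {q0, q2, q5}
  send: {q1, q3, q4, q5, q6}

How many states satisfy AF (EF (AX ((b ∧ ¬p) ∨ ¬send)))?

Sat(¬p) = {q0, q1, q2, q4}
Sat(b ∧ ¬p) = {q0, q2}
Sat(¬send) = {q0, q2, q7}
Sat((b ∧ ¬p) ∨ ¬send) = {q0, q2, q7}
Sat(AX ((b ∧ ¬p) ∨ ¬send)) = {s : every successor in {q0, q2, q7}} = {q0, q2, q7}
EF (AX ((b ∧ ¬p) ∨ ¬send)): least fixpoint, start Z0 = {q0, q2, q7}, add states with some successor in Z. Z1 = {q0, q1, q2, q3, q7}; fixed.
Sat(EF (AX ((b ∧ ¬p) ∨ ¬send))) = {q0, q1, q2, q3, q7}
AF (EF (AX ((b ∧ ¬p) ∨ ¬send))): least fixpoint, start Z0 = {q0, q1, q2, q3, q7}, add states with every successor in Z. Already a fixed point.
Sat(AF (EF (AX ((b ∧ ¬p) ∨ ¬send)))) = {q0, q1, q2, q3, q7}
|Sat(AF (EF (AX ((b ∧ ¬p) ∨ ¬send))))| = |{q0, q1, q2, q3, q7}| = 5.

5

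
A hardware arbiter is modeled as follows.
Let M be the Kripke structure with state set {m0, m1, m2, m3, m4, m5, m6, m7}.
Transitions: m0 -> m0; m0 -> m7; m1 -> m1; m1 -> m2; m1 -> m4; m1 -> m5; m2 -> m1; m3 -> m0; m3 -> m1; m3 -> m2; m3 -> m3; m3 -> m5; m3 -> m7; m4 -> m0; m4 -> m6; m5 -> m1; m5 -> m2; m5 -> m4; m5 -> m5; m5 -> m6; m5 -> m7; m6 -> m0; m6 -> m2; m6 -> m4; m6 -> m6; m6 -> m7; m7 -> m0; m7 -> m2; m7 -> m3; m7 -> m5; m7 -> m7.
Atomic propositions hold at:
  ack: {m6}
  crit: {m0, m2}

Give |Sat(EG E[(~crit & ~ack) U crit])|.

Sat(~crit) = {m1, m3, m4, m5, m6, m7}
Sat(~ack) = {m0, m1, m2, m3, m4, m5, m7}
Sat(~crit & ~ack) = {m1, m3, m4, m5, m7}
E[(~crit & ~ack) U crit]: least fixpoint, start Z0 = Sat(crit) = {m0, m2}, add states in Sat(~crit & ~ack) with some successor in Z. Z1 = {m0, m1, m2, m3, m4, m5, m7}; fixed.
Sat(E[(~crit & ~ack) U crit]) = {m0, m1, m2, m3, m4, m5, m7}
EG E[(~crit & ~ack) U crit]: greatest fixpoint, start Z0 = {m0, m1, m2, m3, m4, m5, m7}, keep only states in Sat with some successor in Z. Already a fixed point.
Sat(EG E[(~crit & ~ack) U crit]) = {m0, m1, m2, m3, m4, m5, m7}
|Sat(EG E[(~crit & ~ack) U crit])| = |{m0, m1, m2, m3, m4, m5, m7}| = 7.

7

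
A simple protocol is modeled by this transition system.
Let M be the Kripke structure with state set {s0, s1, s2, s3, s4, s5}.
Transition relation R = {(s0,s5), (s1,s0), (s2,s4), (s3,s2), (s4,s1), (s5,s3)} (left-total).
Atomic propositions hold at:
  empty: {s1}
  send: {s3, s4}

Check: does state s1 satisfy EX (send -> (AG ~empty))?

Sat(~empty) = {s0, s2, s3, s4, s5}
AG ~empty: greatest fixpoint, start Z0 = {s0, s2, s3, s4, s5}, keep only states in Sat with every successor in Z. Z1 = {s0, s2, s3, s5}; Z2 = {s0, s3, s5}; Z3 = {s0, s5}; Z4 = {s0}; Z5 = ∅; fixed.
Sat(AG ~empty) = ∅
Sat(send -> (AG ~empty)) = {s0, s1, s2, s5}
Sat(EX (send -> (AG ~empty))) = {s : some successor in {s0, s1, s2, s5}} = {s0, s1, s3, s4}
s1 ∈ Sat(EX (send -> (AG ~empty))) = {s0, s1, s3, s4}, so the formula holds at s1.

Yes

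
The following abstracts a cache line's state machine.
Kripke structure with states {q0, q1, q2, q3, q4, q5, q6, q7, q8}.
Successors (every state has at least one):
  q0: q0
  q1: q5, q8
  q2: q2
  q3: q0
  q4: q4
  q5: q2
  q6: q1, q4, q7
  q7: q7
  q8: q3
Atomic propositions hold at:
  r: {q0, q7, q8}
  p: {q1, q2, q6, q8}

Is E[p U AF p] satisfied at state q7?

AF p: least fixpoint, start Z0 = {q1, q2, q6, q8}, add states with every successor in Z. Z1 = {q1, q2, q5, q6, q8}; fixed.
Sat(AF p) = {q1, q2, q5, q6, q8}
E[p U AF p]: least fixpoint, start Z0 = Sat(AF p) = {q1, q2, q5, q6, q8}, add states in Sat(p) with some successor in Z. Already a fixed point.
Sat(E[p U AF p]) = {q1, q2, q5, q6, q8}
q7 ∉ Sat(E[p U AF p]) = {q1, q2, q5, q6, q8}, so the formula does not hold at q7.

No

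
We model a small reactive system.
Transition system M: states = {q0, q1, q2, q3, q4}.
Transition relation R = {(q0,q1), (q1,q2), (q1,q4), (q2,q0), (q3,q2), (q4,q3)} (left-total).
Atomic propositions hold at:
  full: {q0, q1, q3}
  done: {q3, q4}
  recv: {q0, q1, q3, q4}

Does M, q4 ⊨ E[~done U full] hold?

No

Sat(~done) = {q0, q1, q2}
E[~done U full]: least fixpoint, start Z0 = Sat(full) = {q0, q1, q3}, add states in Sat(~done) with some successor in Z. Z1 = {q0, q1, q2, q3}; fixed.
Sat(E[~done U full]) = {q0, q1, q2, q3}
q4 ∉ Sat(E[~done U full]) = {q0, q1, q2, q3}, so the formula does not hold at q4.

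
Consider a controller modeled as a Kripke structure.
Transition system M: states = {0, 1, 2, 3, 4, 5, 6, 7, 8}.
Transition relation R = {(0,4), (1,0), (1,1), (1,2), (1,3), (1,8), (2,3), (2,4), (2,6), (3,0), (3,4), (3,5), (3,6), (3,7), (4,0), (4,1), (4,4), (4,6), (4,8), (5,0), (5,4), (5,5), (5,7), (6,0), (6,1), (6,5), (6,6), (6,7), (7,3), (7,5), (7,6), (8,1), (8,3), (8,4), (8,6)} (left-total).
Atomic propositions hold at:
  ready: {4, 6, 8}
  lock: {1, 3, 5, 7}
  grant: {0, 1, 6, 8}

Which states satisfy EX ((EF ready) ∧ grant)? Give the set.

EF ready: least fixpoint, start Z0 = {4, 6, 8}, add states with some successor in Z. Z1 = {0, 1, 2, 3, 4, 5, 6, 7, 8}; fixed.
Sat(EF ready) = {0, 1, 2, 3, 4, 5, 6, 7, 8}
Sat((EF ready) ∧ grant) = {0, 1, 6, 8}
Sat(EX ((EF ready) ∧ grant)) = {s : some successor in {0, 1, 6, 8}} = {1, 2, 3, 4, 5, 6, 7, 8}

{1, 2, 3, 4, 5, 6, 7, 8}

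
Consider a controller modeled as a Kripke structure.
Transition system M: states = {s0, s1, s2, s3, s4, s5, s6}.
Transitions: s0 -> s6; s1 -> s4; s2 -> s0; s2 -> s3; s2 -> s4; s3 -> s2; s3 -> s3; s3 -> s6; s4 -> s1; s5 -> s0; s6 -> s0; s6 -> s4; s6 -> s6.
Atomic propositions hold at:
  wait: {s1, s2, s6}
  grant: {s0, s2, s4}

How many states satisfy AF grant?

AF grant: least fixpoint, start Z0 = {s0, s2, s4}, add states with every successor in Z. Z1 = {s0, s1, s2, s4, s5}; fixed.
Sat(AF grant) = {s0, s1, s2, s4, s5}
|Sat(AF grant)| = |{s0, s1, s2, s4, s5}| = 5.

5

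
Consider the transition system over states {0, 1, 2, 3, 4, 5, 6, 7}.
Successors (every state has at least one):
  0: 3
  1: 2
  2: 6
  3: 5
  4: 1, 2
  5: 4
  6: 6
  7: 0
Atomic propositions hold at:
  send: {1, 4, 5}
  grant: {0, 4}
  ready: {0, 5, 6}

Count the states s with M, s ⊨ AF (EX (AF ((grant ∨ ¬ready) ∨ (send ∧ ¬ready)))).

6

Sat(¬ready) = {1, 2, 3, 4, 7}
Sat(grant ∨ ¬ready) = {0, 1, 2, 3, 4, 7}
Sat(send ∧ ¬ready) = {1, 4}
Sat((grant ∨ ¬ready) ∨ (send ∧ ¬ready)) = {0, 1, 2, 3, 4, 7}
AF ((grant ∨ ¬ready) ∨ (send ∧ ¬ready)): least fixpoint, start Z0 = {0, 1, 2, 3, 4, 7}, add states with every successor in Z. Z1 = {0, 1, 2, 3, 4, 5, 7}; fixed.
Sat(AF ((grant ∨ ¬ready) ∨ (send ∧ ¬ready))) = {0, 1, 2, 3, 4, 5, 7}
Sat(EX (AF ((grant ∨ ¬ready) ∨ (send ∧ ¬ready)))) = {s : some successor in {0, 1, 2, 3, 4, 5, 7}} = {0, 1, 3, 4, 5, 7}
AF (EX (AF ((grant ∨ ¬ready) ∨ (send ∧ ¬ready)))): least fixpoint, start Z0 = {0, 1, 3, 4, 5, 7}, add states with every successor in Z. Already a fixed point.
Sat(AF (EX (AF ((grant ∨ ¬ready) ∨ (send ∧ ¬ready))))) = {0, 1, 3, 4, 5, 7}
|Sat(AF (EX (AF ((grant ∨ ¬ready) ∨ (send ∧ ¬ready)))))| = |{0, 1, 3, 4, 5, 7}| = 6.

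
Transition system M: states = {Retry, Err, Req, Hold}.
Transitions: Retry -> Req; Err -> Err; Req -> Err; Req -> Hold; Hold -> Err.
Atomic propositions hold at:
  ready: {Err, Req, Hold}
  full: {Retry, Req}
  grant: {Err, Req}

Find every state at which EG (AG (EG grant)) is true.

{Err}

EG grant: greatest fixpoint, start Z0 = {Err, Req}, keep only states in Sat with some successor in Z. Already a fixed point.
Sat(EG grant) = {Err, Req}
AG (EG grant): greatest fixpoint, start Z0 = {Err, Req}, keep only states in Sat with every successor in Z. Z1 = {Err}; fixed.
Sat(AG (EG grant)) = {Err}
EG (AG (EG grant)): greatest fixpoint, start Z0 = {Err}, keep only states in Sat with some successor in Z. Already a fixed point.
Sat(EG (AG (EG grant))) = {Err}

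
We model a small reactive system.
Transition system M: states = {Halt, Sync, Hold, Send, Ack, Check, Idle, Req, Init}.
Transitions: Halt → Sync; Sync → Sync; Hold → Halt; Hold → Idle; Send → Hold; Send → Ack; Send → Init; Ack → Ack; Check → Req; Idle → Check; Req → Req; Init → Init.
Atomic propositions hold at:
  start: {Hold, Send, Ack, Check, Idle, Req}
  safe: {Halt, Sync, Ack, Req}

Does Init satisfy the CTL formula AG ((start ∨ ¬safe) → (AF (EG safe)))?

No

Sat(¬safe) = {Hold, Send, Check, Idle, Init}
Sat(start ∨ ¬safe) = {Hold, Send, Ack, Check, Idle, Req, Init}
EG safe: greatest fixpoint, start Z0 = {Halt, Sync, Ack, Req}, keep only states in Sat with some successor in Z. Already a fixed point.
Sat(EG safe) = {Halt, Sync, Ack, Req}
AF (EG safe): least fixpoint, start Z0 = {Halt, Sync, Ack, Req}, add states with every successor in Z. Z1 = {Halt, Sync, Ack, Check, Req}; Z2 = {Halt, Sync, Ack, Check, Idle, Req}; Z3 = {Halt, Sync, Hold, Ack, Check, Idle, Req}; fixed.
Sat(AF (EG safe)) = {Halt, Sync, Hold, Ack, Check, Idle, Req}
Sat((start ∨ ¬safe) → (AF (EG safe))) = {Halt, Sync, Hold, Ack, Check, Idle, Req}
AG ((start ∨ ¬safe) → (AF (EG safe))): greatest fixpoint, start Z0 = {Halt, Sync, Hold, Ack, Check, Idle, Req}, keep only states in Sat with every successor in Z. Already a fixed point.
Sat(AG ((start ∨ ¬safe) → (AF (EG safe)))) = {Halt, Sync, Hold, Ack, Check, Idle, Req}
Init ∉ Sat(AG ((start ∨ ¬safe) → (AF (EG safe)))) = {Halt, Sync, Hold, Ack, Check, Idle, Req}, so the formula does not hold at Init.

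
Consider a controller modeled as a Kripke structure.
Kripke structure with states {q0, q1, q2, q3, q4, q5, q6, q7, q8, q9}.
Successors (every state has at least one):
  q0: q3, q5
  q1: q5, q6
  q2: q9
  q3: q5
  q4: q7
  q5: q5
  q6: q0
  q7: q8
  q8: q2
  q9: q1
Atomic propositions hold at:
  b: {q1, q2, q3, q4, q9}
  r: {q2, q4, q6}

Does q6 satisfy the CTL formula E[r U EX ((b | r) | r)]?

Sat(b | r) = {q1, q2, q3, q4, q6, q9}
Sat((b | r) | r) = {q1, q2, q3, q4, q6, q9}
Sat(EX ((b | r) | r)) = {s : some successor in {q1, q2, q3, q4, q6, q9}} = {q0, q1, q2, q8, q9}
E[r U EX ((b | r) | r)]: least fixpoint, start Z0 = Sat(EX ((b | r) | r)) = {q0, q1, q2, q8, q9}, add states in Sat(r) with some successor in Z. Z1 = {q0, q1, q2, q6, q8, q9}; fixed.
Sat(E[r U EX ((b | r) | r)]) = {q0, q1, q2, q6, q8, q9}
q6 ∈ Sat(E[r U EX ((b | r) | r)]) = {q0, q1, q2, q6, q8, q9}, so the formula holds at q6.

Yes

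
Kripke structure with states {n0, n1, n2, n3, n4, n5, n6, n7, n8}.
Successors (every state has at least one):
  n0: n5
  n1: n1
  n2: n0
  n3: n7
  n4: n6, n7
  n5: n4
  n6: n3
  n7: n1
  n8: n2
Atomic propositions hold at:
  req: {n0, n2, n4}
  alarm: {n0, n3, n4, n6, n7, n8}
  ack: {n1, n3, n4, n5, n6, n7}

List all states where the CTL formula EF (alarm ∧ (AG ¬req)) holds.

{n0, n2, n3, n4, n5, n6, n7, n8}

Sat(¬req) = {n1, n3, n5, n6, n7, n8}
AG ¬req: greatest fixpoint, start Z0 = {n1, n3, n5, n6, n7, n8}, keep only states in Sat with every successor in Z. Z1 = {n1, n3, n6, n7}; fixed.
Sat(AG ¬req) = {n1, n3, n6, n7}
Sat(alarm ∧ (AG ¬req)) = {n3, n6, n7}
EF (alarm ∧ (AG ¬req)): least fixpoint, start Z0 = {n3, n6, n7}, add states with some successor in Z. Z1 = {n3, n4, n6, n7}; Z2 = {n3, n4, n5, n6, n7}; Z3 = {n0, n3, n4, n5, n6, n7}; Z4 = {n0, n2, n3, n4, n5, n6, n7}; Z5 = {n0, n2, n3, n4, n5, n6, n7, n8}; fixed.
Sat(EF (alarm ∧ (AG ¬req))) = {n0, n2, n3, n4, n5, n6, n7, n8}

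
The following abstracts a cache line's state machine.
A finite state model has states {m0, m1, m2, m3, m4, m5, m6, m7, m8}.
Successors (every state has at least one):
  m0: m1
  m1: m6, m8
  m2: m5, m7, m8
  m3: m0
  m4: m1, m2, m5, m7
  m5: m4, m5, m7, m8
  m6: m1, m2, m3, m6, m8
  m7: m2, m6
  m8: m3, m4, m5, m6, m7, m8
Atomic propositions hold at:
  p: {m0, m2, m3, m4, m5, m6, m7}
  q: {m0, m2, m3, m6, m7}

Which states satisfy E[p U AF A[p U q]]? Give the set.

A[p U q]: least fixpoint, start Z0 = Sat(q) = {m0, m2, m3, m6, m7}, add states in Sat(p) with every successor in Z. Already a fixed point.
Sat(A[p U q]) = {m0, m2, m3, m6, m7}
AF A[p U q]: least fixpoint, start Z0 = {m0, m2, m3, m6, m7}, add states with every successor in Z. Already a fixed point.
Sat(AF A[p U q]) = {m0, m2, m3, m6, m7}
E[p U AF A[p U q]]: least fixpoint, start Z0 = Sat(AF A[p U q]) = {m0, m2, m3, m6, m7}, add states in Sat(p) with some successor in Z. Z1 = {m0, m2, m3, m4, m5, m6, m7}; fixed.
Sat(E[p U AF A[p U q]]) = {m0, m2, m3, m4, m5, m6, m7}

{m0, m2, m3, m4, m5, m6, m7}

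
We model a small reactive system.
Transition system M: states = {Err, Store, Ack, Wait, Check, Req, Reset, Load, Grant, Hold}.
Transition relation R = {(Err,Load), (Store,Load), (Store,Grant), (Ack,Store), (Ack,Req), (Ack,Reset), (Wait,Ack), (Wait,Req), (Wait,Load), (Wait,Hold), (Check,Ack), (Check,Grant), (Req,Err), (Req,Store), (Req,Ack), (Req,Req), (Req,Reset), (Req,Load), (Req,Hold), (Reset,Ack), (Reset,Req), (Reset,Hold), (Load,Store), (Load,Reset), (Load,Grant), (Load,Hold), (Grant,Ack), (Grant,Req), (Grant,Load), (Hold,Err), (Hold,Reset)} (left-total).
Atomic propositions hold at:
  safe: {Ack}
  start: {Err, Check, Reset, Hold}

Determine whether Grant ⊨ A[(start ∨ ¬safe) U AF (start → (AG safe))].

Sat(¬safe) = {Err, Store, Wait, Check, Req, Reset, Load, Grant, Hold}
Sat(start ∨ ¬safe) = {Err, Store, Wait, Check, Req, Reset, Load, Grant, Hold}
AG safe: greatest fixpoint, start Z0 = {Ack}, keep only states in Sat with every successor in Z. Z1 = ∅; fixed.
Sat(AG safe) = ∅
Sat(start → (AG safe)) = {Store, Ack, Wait, Req, Load, Grant}
AF (start → (AG safe)): least fixpoint, start Z0 = {Store, Ack, Wait, Req, Load, Grant}, add states with every successor in Z. Z1 = {Err, Store, Ack, Wait, Check, Req, Load, Grant}; fixed.
Sat(AF (start → (AG safe))) = {Err, Store, Ack, Wait, Check, Req, Load, Grant}
A[(start ∨ ¬safe) U AF (start → (AG safe))]: least fixpoint, start Z0 = Sat(AF (start → (AG safe))) = {Err, Store, Ack, Wait, Check, Req, Load, Grant}, add states in Sat(start ∨ ¬safe) with every successor in Z. Already a fixed point.
Sat(A[(start ∨ ¬safe) U AF (start → (AG safe))]) = {Err, Store, Ack, Wait, Check, Req, Load, Grant}
Grant ∈ Sat(A[(start ∨ ¬safe) U AF (start → (AG safe))]) = {Err, Store, Ack, Wait, Check, Req, Load, Grant}, so the formula holds at Grant.

Yes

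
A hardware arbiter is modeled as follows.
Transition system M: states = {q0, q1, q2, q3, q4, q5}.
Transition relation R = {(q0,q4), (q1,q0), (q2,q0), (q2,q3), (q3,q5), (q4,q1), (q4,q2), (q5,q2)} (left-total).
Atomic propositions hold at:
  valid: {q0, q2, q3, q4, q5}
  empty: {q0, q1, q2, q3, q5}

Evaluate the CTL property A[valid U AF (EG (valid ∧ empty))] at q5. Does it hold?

Sat(valid ∧ empty) = {q0, q2, q3, q5}
EG (valid ∧ empty): greatest fixpoint, start Z0 = {q0, q2, q3, q5}, keep only states in Sat with some successor in Z. Z1 = {q2, q3, q5}; fixed.
Sat(EG (valid ∧ empty)) = {q2, q3, q5}
AF (EG (valid ∧ empty)): least fixpoint, start Z0 = {q2, q3, q5}, add states with every successor in Z. Already a fixed point.
Sat(AF (EG (valid ∧ empty))) = {q2, q3, q5}
A[valid U AF (EG (valid ∧ empty))]: least fixpoint, start Z0 = Sat(AF (EG (valid ∧ empty))) = {q2, q3, q5}, add states in Sat(valid) with every successor in Z. Already a fixed point.
Sat(A[valid U AF (EG (valid ∧ empty))]) = {q2, q3, q5}
q5 ∈ Sat(A[valid U AF (EG (valid ∧ empty))]) = {q2, q3, q5}, so the formula holds at q5.

Yes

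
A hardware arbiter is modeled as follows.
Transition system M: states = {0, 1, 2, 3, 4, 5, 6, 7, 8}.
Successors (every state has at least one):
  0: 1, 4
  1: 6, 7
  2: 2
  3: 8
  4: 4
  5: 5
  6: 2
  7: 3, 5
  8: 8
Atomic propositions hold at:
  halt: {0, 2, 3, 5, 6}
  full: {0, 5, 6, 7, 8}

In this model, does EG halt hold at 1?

EG halt: greatest fixpoint, start Z0 = {0, 2, 3, 5, 6}, keep only states in Sat with some successor in Z. Z1 = {2, 5, 6}; fixed.
Sat(EG halt) = {2, 5, 6}
1 ∉ Sat(EG halt) = {2, 5, 6}, so the formula does not hold at 1.

No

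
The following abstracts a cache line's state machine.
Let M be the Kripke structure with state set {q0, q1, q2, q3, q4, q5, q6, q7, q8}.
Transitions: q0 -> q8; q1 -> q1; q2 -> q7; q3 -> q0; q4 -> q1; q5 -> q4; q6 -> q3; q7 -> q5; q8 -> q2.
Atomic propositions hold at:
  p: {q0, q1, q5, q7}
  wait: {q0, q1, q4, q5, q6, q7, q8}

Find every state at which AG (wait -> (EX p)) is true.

{q1, q4}

Sat(EX p) = {s : some successor in {q0, q1, q5, q7}} = {q1, q2, q3, q4, q7}
Sat(wait -> (EX p)) = {q1, q2, q3, q4, q7}
AG (wait -> (EX p)): greatest fixpoint, start Z0 = {q1, q2, q3, q4, q7}, keep only states in Sat with every successor in Z. Z1 = {q1, q2, q4}; Z2 = {q1, q4}; fixed.
Sat(AG (wait -> (EX p))) = {q1, q4}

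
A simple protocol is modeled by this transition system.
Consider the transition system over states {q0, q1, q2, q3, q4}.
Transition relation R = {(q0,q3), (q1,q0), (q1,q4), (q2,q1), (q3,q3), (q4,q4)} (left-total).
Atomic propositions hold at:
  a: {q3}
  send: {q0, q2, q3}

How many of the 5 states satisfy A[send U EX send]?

Sat(EX send) = {s : some successor in {q0, q2, q3}} = {q0, q1, q3}
A[send U EX send]: least fixpoint, start Z0 = Sat(EX send) = {q0, q1, q3}, add states in Sat(send) with every successor in Z. Z1 = {q0, q1, q2, q3}; fixed.
Sat(A[send U EX send]) = {q0, q1, q2, q3}
|Sat(A[send U EX send])| = |{q0, q1, q2, q3}| = 4.

4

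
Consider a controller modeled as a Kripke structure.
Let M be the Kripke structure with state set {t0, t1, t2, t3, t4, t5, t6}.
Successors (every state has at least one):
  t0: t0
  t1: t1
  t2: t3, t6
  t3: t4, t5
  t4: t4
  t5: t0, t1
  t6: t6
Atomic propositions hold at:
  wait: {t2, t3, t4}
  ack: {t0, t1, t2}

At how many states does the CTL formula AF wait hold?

3

AF wait: least fixpoint, start Z0 = {t2, t3, t4}, add states with every successor in Z. Already a fixed point.
Sat(AF wait) = {t2, t3, t4}
|Sat(AF wait)| = |{t2, t3, t4}| = 3.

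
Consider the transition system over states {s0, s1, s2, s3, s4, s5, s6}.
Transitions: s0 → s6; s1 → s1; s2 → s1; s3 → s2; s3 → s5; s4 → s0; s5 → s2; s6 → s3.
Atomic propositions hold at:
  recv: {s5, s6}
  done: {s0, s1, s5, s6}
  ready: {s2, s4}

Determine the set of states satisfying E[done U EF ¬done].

{s0, s2, s3, s4, s5, s6}

Sat(¬done) = {s2, s3, s4}
EF ¬done: least fixpoint, start Z0 = {s2, s3, s4}, add states with some successor in Z. Z1 = {s2, s3, s4, s5, s6}; Z2 = {s0, s2, s3, s4, s5, s6}; fixed.
Sat(EF ¬done) = {s0, s2, s3, s4, s5, s6}
E[done U EF ¬done]: least fixpoint, start Z0 = Sat(EF ¬done) = {s0, s2, s3, s4, s5, s6}, add states in Sat(done) with some successor in Z. Already a fixed point.
Sat(E[done U EF ¬done]) = {s0, s2, s3, s4, s5, s6}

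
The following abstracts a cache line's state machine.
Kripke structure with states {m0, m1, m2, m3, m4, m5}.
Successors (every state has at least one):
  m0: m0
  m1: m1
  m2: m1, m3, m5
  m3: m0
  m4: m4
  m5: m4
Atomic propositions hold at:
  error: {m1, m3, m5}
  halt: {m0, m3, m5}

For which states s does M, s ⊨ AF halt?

AF halt: least fixpoint, start Z0 = {m0, m3, m5}, add states with every successor in Z. Already a fixed point.
Sat(AF halt) = {m0, m3, m5}

{m0, m3, m5}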